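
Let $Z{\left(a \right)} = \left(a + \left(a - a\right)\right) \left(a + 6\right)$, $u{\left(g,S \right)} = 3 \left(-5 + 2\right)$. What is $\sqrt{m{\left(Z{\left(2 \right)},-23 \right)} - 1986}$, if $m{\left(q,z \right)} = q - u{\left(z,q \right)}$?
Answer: $i \sqrt{1961} \approx 44.283 i$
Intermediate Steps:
$u{\left(g,S \right)} = -9$ ($u{\left(g,S \right)} = 3 \left(-3\right) = -9$)
$Z{\left(a \right)} = a \left(6 + a\right)$ ($Z{\left(a \right)} = \left(a + 0\right) \left(6 + a\right) = a \left(6 + a\right)$)
$m{\left(q,z \right)} = 9 + q$ ($m{\left(q,z \right)} = q - -9 = q + 9 = 9 + q$)
$\sqrt{m{\left(Z{\left(2 \right)},-23 \right)} - 1986} = \sqrt{\left(9 + 2 \left(6 + 2\right)\right) - 1986} = \sqrt{\left(9 + 2 \cdot 8\right) - 1986} = \sqrt{\left(9 + 16\right) - 1986} = \sqrt{25 - 1986} = \sqrt{-1961} = i \sqrt{1961}$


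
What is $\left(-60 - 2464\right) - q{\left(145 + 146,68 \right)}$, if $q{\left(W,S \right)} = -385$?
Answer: $-2139$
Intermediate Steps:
$\left(-60 - 2464\right) - q{\left(145 + 146,68 \right)} = \left(-60 - 2464\right) - -385 = \left(-60 - 2464\right) + 385 = -2524 + 385 = -2139$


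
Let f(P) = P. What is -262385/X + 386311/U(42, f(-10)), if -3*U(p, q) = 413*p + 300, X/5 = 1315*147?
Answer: -74984517569/1137020010 ≈ -65.948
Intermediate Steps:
X = 966525 (X = 5*(1315*147) = 5*193305 = 966525)
U(p, q) = -100 - 413*p/3 (U(p, q) = -(413*p + 300)/3 = -(300 + 413*p)/3 = -100 - 413*p/3)
-262385/X + 386311/U(42, f(-10)) = -262385/966525 + 386311/(-100 - 413/3*42) = -262385*1/966525 + 386311/(-100 - 5782) = -52477/193305 + 386311/(-5882) = -52477/193305 + 386311*(-1/5882) = -52477/193305 - 386311/5882 = -74984517569/1137020010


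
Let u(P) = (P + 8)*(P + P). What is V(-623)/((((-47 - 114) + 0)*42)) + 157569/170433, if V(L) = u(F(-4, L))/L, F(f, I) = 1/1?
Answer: 36877671716/39888196131 ≈ 0.92453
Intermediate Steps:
F(f, I) = 1
u(P) = 2*P*(8 + P) (u(P) = (8 + P)*(2*P) = 2*P*(8 + P))
V(L) = 18/L (V(L) = (2*1*(8 + 1))/L = (2*1*9)/L = 18/L)
V(-623)/((((-47 - 114) + 0)*42)) + 157569/170433 = (18/(-623))/((((-47 - 114) + 0)*42)) + 157569/170433 = (18*(-1/623))/(((-161 + 0)*42)) + 157569*(1/170433) = -18/(623*((-161*42))) + 52523/56811 = -18/623/(-6762) + 52523/56811 = -18/623*(-1/6762) + 52523/56811 = 3/702121 + 52523/56811 = 36877671716/39888196131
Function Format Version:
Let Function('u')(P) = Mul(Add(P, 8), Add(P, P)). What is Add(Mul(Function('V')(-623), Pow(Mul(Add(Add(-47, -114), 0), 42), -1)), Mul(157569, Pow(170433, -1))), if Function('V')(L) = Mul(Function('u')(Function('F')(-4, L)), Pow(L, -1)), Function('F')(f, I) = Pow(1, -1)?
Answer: Rational(36877671716, 39888196131) ≈ 0.92453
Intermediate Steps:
Function('F')(f, I) = 1
Function('u')(P) = Mul(2, P, Add(8, P)) (Function('u')(P) = Mul(Add(8, P), Mul(2, P)) = Mul(2, P, Add(8, P)))
Function('V')(L) = Mul(18, Pow(L, -1)) (Function('V')(L) = Mul(Mul(2, 1, Add(8, 1)), Pow(L, -1)) = Mul(Mul(2, 1, 9), Pow(L, -1)) = Mul(18, Pow(L, -1)))
Add(Mul(Function('V')(-623), Pow(Mul(Add(Add(-47, -114), 0), 42), -1)), Mul(157569, Pow(170433, -1))) = Add(Mul(Mul(18, Pow(-623, -1)), Pow(Mul(Add(Add(-47, -114), 0), 42), -1)), Mul(157569, Pow(170433, -1))) = Add(Mul(Mul(18, Rational(-1, 623)), Pow(Mul(Add(-161, 0), 42), -1)), Mul(157569, Rational(1, 170433))) = Add(Mul(Rational(-18, 623), Pow(Mul(-161, 42), -1)), Rational(52523, 56811)) = Add(Mul(Rational(-18, 623), Pow(-6762, -1)), Rational(52523, 56811)) = Add(Mul(Rational(-18, 623), Rational(-1, 6762)), Rational(52523, 56811)) = Add(Rational(3, 702121), Rational(52523, 56811)) = Rational(36877671716, 39888196131)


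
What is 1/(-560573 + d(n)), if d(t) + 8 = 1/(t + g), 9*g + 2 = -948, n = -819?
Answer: -8321/4664594510 ≈ -1.7839e-6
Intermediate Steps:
g = -950/9 (g = -2/9 + (⅑)*(-948) = -2/9 - 316/3 = -950/9 ≈ -105.56)
d(t) = -8 + 1/(-950/9 + t) (d(t) = -8 + 1/(t - 950/9) = -8 + 1/(-950/9 + t))
1/(-560573 + d(n)) = 1/(-560573 + (7609 - 72*(-819))/(-950 + 9*(-819))) = 1/(-560573 + (7609 + 58968)/(-950 - 7371)) = 1/(-560573 + 66577/(-8321)) = 1/(-560573 - 1/8321*66577) = 1/(-560573 - 66577/8321) = 1/(-4664594510/8321) = -8321/4664594510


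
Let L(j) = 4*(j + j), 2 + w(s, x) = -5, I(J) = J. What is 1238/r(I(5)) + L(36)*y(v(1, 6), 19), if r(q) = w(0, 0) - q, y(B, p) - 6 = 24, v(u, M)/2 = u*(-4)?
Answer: 51221/6 ≈ 8536.8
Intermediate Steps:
v(u, M) = -8*u (v(u, M) = 2*(u*(-4)) = 2*(-4*u) = -8*u)
y(B, p) = 30 (y(B, p) = 6 + 24 = 30)
w(s, x) = -7 (w(s, x) = -2 - 5 = -7)
r(q) = -7 - q
L(j) = 8*j (L(j) = 4*(2*j) = 8*j)
1238/r(I(5)) + L(36)*y(v(1, 6), 19) = 1238/(-7 - 1*5) + (8*36)*30 = 1238/(-7 - 5) + 288*30 = 1238/(-12) + 8640 = 1238*(-1/12) + 8640 = -619/6 + 8640 = 51221/6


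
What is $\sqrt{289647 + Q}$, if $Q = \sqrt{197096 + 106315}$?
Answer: $\sqrt{289647 + \sqrt{303411}} \approx 538.7$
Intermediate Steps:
$Q = \sqrt{303411} \approx 550.83$
$\sqrt{289647 + Q} = \sqrt{289647 + \sqrt{303411}}$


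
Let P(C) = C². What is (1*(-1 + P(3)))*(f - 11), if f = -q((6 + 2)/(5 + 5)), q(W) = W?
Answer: -472/5 ≈ -94.400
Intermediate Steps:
f = -⅘ (f = -(6 + 2)/(5 + 5) = -8/10 = -1*⅘ = -⅘ ≈ -0.80000)
(1*(-1 + P(3)))*(f - 11) = (1*(-1 + 3²))*(-⅘ - 11) = (1*(-1 + 9))*(-59/5) = (1*8)*(-59/5) = 8*(-59/5) = -472/5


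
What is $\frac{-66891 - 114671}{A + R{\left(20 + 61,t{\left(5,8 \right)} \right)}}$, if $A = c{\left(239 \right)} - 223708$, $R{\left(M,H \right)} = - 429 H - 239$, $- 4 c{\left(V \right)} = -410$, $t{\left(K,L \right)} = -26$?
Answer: $\frac{363124}{425381} \approx 0.85364$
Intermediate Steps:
$c{\left(V \right)} = \frac{205}{2}$ ($c{\left(V \right)} = \left(- \frac{1}{4}\right) \left(-410\right) = \frac{205}{2}$)
$R{\left(M,H \right)} = -239 - 429 H$
$A = - \frac{447211}{2}$ ($A = \frac{205}{2} - 223708 = - \frac{447211}{2} \approx -2.2361 \cdot 10^{5}$)
$\frac{-66891 - 114671}{A + R{\left(20 + 61,t{\left(5,8 \right)} \right)}} = \frac{-66891 - 114671}{- \frac{447211}{2} - -10915} = - \frac{181562}{- \frac{447211}{2} + \left(-239 + 11154\right)} = - \frac{181562}{- \frac{447211}{2} + 10915} = - \frac{181562}{- \frac{425381}{2}} = \left(-181562\right) \left(- \frac{2}{425381}\right) = \frac{363124}{425381}$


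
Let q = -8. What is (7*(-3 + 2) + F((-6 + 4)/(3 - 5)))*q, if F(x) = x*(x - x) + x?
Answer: 48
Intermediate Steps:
F(x) = x (F(x) = x*0 + x = 0 + x = x)
(7*(-3 + 2) + F((-6 + 4)/(3 - 5)))*q = (7*(-3 + 2) + (-6 + 4)/(3 - 5))*(-8) = (7*(-1) - 2/(-2))*(-8) = (-7 - 2*(-½))*(-8) = (-7 + 1)*(-8) = -6*(-8) = 48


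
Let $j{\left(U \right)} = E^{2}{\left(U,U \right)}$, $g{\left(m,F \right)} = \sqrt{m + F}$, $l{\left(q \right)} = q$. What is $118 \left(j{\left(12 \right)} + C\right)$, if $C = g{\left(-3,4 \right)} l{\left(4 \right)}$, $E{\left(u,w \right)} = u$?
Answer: $17464$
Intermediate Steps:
$g{\left(m,F \right)} = \sqrt{F + m}$
$C = 4$ ($C = \sqrt{4 - 3} \cdot 4 = \sqrt{1} \cdot 4 = 1 \cdot 4 = 4$)
$j{\left(U \right)} = U^{2}$
$118 \left(j{\left(12 \right)} + C\right) = 118 \left(12^{2} + 4\right) = 118 \left(144 + 4\right) = 118 \cdot 148 = 17464$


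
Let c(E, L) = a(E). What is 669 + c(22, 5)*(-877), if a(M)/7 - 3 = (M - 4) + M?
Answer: -263308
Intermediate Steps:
a(M) = -7 + 14*M (a(M) = 21 + 7*((M - 4) + M) = 21 + 7*((-4 + M) + M) = 21 + 7*(-4 + 2*M) = 21 + (-28 + 14*M) = -7 + 14*M)
c(E, L) = -7 + 14*E
669 + c(22, 5)*(-877) = 669 + (-7 + 14*22)*(-877) = 669 + (-7 + 308)*(-877) = 669 + 301*(-877) = 669 - 263977 = -263308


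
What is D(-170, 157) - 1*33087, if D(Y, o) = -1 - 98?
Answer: -33186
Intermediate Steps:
D(Y, o) = -99
D(-170, 157) - 1*33087 = -99 - 1*33087 = -99 - 33087 = -33186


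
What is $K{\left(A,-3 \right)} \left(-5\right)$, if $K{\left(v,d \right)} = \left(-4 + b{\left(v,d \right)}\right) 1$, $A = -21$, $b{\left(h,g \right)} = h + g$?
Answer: $140$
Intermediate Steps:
$b{\left(h,g \right)} = g + h$
$K{\left(v,d \right)} = -4 + d + v$ ($K{\left(v,d \right)} = \left(-4 + \left(d + v\right)\right) 1 = \left(-4 + d + v\right) 1 = -4 + d + v$)
$K{\left(A,-3 \right)} \left(-5\right) = \left(-4 - 3 - 21\right) \left(-5\right) = \left(-28\right) \left(-5\right) = 140$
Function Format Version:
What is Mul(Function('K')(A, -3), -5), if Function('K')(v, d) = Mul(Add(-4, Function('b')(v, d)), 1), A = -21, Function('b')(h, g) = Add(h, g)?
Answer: 140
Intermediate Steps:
Function('b')(h, g) = Add(g, h)
Function('K')(v, d) = Add(-4, d, v) (Function('K')(v, d) = Mul(Add(-4, Add(d, v)), 1) = Mul(Add(-4, d, v), 1) = Add(-4, d, v))
Mul(Function('K')(A, -3), -5) = Mul(Add(-4, -3, -21), -5) = Mul(-28, -5) = 140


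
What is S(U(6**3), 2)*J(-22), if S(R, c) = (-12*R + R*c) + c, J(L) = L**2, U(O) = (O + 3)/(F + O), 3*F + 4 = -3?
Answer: -2559392/641 ≈ -3992.8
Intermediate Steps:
F = -7/3 (F = -4/3 + (1/3)*(-3) = -4/3 - 1 = -7/3 ≈ -2.3333)
U(O) = (3 + O)/(-7/3 + O) (U(O) = (O + 3)/(-7/3 + O) = (3 + O)/(-7/3 + O))
S(R, c) = c - 12*R + R*c
S(U(6**3), 2)*J(-22) = (2 - 36*(3 + 6**3)/(-7 + 3*6**3) + (3*(3 + 6**3)/(-7 + 3*6**3))*2)*(-22)**2 = (2 - 36*(3 + 216)/(-7 + 3*216) + (3*(3 + 216)/(-7 + 3*216))*2)*484 = (2 - 36*219/(-7 + 648) + (3*219/(-7 + 648))*2)*484 = (2 - 36*219/641 + (3*219/641)*2)*484 = (2 - 36*219/641 + (3*(1/641)*219)*2)*484 = (2 - 12*657/641 + (657/641)*2)*484 = (2 - 7884/641 + 1314/641)*484 = -5288/641*484 = -2559392/641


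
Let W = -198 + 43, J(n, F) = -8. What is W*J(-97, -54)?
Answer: 1240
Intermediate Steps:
W = -155
W*J(-97, -54) = -155*(-8) = 1240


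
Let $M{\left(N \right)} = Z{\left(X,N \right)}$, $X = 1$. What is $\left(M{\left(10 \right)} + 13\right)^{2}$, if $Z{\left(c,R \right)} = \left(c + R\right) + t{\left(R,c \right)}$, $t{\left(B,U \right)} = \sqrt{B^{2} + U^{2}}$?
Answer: $\left(24 + \sqrt{101}\right)^{2} \approx 1159.4$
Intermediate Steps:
$Z{\left(c,R \right)} = R + c + \sqrt{R^{2} + c^{2}}$ ($Z{\left(c,R \right)} = \left(c + R\right) + \sqrt{R^{2} + c^{2}} = \left(R + c\right) + \sqrt{R^{2} + c^{2}} = R + c + \sqrt{R^{2} + c^{2}}$)
$M{\left(N \right)} = 1 + N + \sqrt{1 + N^{2}}$ ($M{\left(N \right)} = N + 1 + \sqrt{N^{2} + 1^{2}} = N + 1 + \sqrt{N^{2} + 1} = N + 1 + \sqrt{1 + N^{2}} = 1 + N + \sqrt{1 + N^{2}}$)
$\left(M{\left(10 \right)} + 13\right)^{2} = \left(\left(1 + 10 + \sqrt{1 + 10^{2}}\right) + 13\right)^{2} = \left(\left(1 + 10 + \sqrt{1 + 100}\right) + 13\right)^{2} = \left(\left(1 + 10 + \sqrt{101}\right) + 13\right)^{2} = \left(\left(11 + \sqrt{101}\right) + 13\right)^{2} = \left(24 + \sqrt{101}\right)^{2}$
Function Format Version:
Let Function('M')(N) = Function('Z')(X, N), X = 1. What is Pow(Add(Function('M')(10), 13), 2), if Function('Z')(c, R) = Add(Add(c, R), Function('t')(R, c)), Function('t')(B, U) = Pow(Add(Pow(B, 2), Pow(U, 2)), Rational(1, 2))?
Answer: Pow(Add(24, Pow(101, Rational(1, 2))), 2) ≈ 1159.4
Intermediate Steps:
Function('Z')(c, R) = Add(R, c, Pow(Add(Pow(R, 2), Pow(c, 2)), Rational(1, 2))) (Function('Z')(c, R) = Add(Add(c, R), Pow(Add(Pow(R, 2), Pow(c, 2)), Rational(1, 2))) = Add(Add(R, c), Pow(Add(Pow(R, 2), Pow(c, 2)), Rational(1, 2))) = Add(R, c, Pow(Add(Pow(R, 2), Pow(c, 2)), Rational(1, 2))))
Function('M')(N) = Add(1, N, Pow(Add(1, Pow(N, 2)), Rational(1, 2))) (Function('M')(N) = Add(N, 1, Pow(Add(Pow(N, 2), Pow(1, 2)), Rational(1, 2))) = Add(N, 1, Pow(Add(Pow(N, 2), 1), Rational(1, 2))) = Add(N, 1, Pow(Add(1, Pow(N, 2)), Rational(1, 2))) = Add(1, N, Pow(Add(1, Pow(N, 2)), Rational(1, 2))))
Pow(Add(Function('M')(10), 13), 2) = Pow(Add(Add(1, 10, Pow(Add(1, Pow(10, 2)), Rational(1, 2))), 13), 2) = Pow(Add(Add(1, 10, Pow(Add(1, 100), Rational(1, 2))), 13), 2) = Pow(Add(Add(1, 10, Pow(101, Rational(1, 2))), 13), 2) = Pow(Add(Add(11, Pow(101, Rational(1, 2))), 13), 2) = Pow(Add(24, Pow(101, Rational(1, 2))), 2)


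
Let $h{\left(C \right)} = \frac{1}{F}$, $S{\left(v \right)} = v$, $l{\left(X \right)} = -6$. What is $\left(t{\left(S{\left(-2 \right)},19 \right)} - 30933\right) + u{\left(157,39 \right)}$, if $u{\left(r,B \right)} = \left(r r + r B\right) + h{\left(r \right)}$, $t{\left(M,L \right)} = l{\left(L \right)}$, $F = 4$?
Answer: $- \frac{667}{4} \approx -166.75$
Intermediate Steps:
$t{\left(M,L \right)} = -6$
$h{\left(C \right)} = \frac{1}{4}$
$u{\left(r,B \right)} = \frac{1}{4} + r^{2} + B r$ ($u{\left(r,B \right)} = \left(r r + r B\right) + \frac{1}{4} = \left(r^{2} + B r\right) + \frac{1}{4} = \frac{1}{4} + r^{2} + B r$)
$\left(t{\left(S{\left(-2 \right)},19 \right)} - 30933\right) + u{\left(157,39 \right)} = \left(-6 - 30933\right) + \left(\frac{1}{4} + 157^{2} + 39 \cdot 157\right) = -30939 + \left(\frac{1}{4} + 24649 + 6123\right) = -30939 + \frac{123089}{4} = - \frac{667}{4}$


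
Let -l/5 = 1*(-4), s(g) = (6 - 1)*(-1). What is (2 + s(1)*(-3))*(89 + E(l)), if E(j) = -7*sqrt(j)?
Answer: 1513 - 238*sqrt(5) ≈ 980.82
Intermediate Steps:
s(g) = -5 (s(g) = 5*(-1) = -5)
l = 20 (l = -5*(-4) = 20)
(2 + s(1)*(-3))*(89 + E(l)) = (2 - 5*(-3))*(89 - 14*sqrt(5)) = (2 + 15)*(89 - 14*sqrt(5)) = 17*(89 - 14*sqrt(5)) = 1513 - 238*sqrt(5)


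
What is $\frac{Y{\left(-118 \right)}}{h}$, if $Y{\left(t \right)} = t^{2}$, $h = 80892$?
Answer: $\frac{3481}{20223} \approx 0.17213$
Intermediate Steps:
$\frac{Y{\left(-118 \right)}}{h} = \frac{\left(-118\right)^{2}}{80892} = 13924 \cdot \frac{1}{80892} = \frac{3481}{20223}$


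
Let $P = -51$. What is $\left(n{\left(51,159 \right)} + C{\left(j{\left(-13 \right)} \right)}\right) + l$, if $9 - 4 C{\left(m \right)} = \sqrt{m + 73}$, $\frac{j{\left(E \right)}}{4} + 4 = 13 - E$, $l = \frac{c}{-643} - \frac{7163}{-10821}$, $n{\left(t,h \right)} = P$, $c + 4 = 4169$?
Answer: $- \frac{1518645709}{27831612} - \frac{\sqrt{161}}{4} \approx -57.738$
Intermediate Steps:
$c = 4165$ ($c = -4 + 4169 = 4165$)
$n{\left(t,h \right)} = -51$
$l = - \frac{40463656}{6957903}$ ($l = \frac{4165}{-643} - \frac{7163}{-10821} = 4165 \left(- \frac{1}{643}\right) - - \frac{7163}{10821} = - \frac{4165}{643} + \frac{7163}{10821} = - \frac{40463656}{6957903} \approx -5.8155$)
$j{\left(E \right)} = 36 - 4 E$ ($j{\left(E \right)} = -16 + 4 \left(13 - E\right) = -16 - \left(-52 + 4 E\right) = 36 - 4 E$)
$C{\left(m \right)} = \frac{9}{4} - \frac{\sqrt{73 + m}}{4}$ ($C{\left(m \right)} = \frac{9}{4} - \frac{\sqrt{m + 73}}{4} = \frac{9}{4} - \frac{\sqrt{73 + m}}{4}$)
$\left(n{\left(51,159 \right)} + C{\left(j{\left(-13 \right)} \right)}\right) + l = \left(-51 + \left(\frac{9}{4} - \frac{\sqrt{73 + \left(36 - -52\right)}}{4}\right)\right) - \frac{40463656}{6957903} = \left(-51 + \left(\frac{9}{4} - \frac{\sqrt{73 + \left(36 + 52\right)}}{4}\right)\right) - \frac{40463656}{6957903} = \left(-51 + \left(\frac{9}{4} - \frac{\sqrt{73 + 88}}{4}\right)\right) - \frac{40463656}{6957903} = \left(-51 + \left(\frac{9}{4} - \frac{\sqrt{161}}{4}\right)\right) - \frac{40463656}{6957903} = \left(- \frac{195}{4} - \frac{\sqrt{161}}{4}\right) - \frac{40463656}{6957903} = - \frac{1518645709}{27831612} - \frac{\sqrt{161}}{4}$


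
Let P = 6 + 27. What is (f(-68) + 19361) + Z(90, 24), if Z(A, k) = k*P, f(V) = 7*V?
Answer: 19677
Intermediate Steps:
P = 33
Z(A, k) = 33*k (Z(A, k) = k*33 = 33*k)
(f(-68) + 19361) + Z(90, 24) = (7*(-68) + 19361) + 33*24 = (-476 + 19361) + 792 = 18885 + 792 = 19677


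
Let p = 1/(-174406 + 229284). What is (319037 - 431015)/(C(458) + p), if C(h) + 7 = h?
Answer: -2048376228/8249993 ≈ -248.29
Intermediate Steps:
p = 1/54878 ≈ 1.8222e-5
C(h) = -7 + h
(319037 - 431015)/(C(458) + p) = (319037 - 431015)/((-7 + 458) + 1/54878) = -111978/(451 + 1/54878) = -111978/24749979/54878 = -111978*54878/24749979 = -2048376228/8249993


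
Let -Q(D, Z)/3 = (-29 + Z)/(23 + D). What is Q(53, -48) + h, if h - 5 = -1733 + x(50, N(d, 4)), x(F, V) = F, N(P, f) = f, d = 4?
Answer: -127297/76 ≈ -1675.0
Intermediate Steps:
Q(D, Z) = -3*(-29 + Z)/(23 + D)
h = -1678 (h = 5 + (-1733 + 50) = 5 - 1683 = -1678)
Q(53, -48) + h = 3*(29 - 1*(-48))/(23 + 53) - 1678 = 3*(29 + 48)/76 - 1678 = 3*(1/76)*77 - 1678 = 231/76 - 1678 = -127297/76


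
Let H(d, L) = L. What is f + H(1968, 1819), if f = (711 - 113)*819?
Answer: 491581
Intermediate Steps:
f = 489762 (f = 598*819 = 489762)
f + H(1968, 1819) = 489762 + 1819 = 491581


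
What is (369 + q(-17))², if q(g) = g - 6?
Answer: 119716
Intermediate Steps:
q(g) = -6 + g
(369 + q(-17))² = (369 + (-6 - 17))² = (369 - 23)² = 346² = 119716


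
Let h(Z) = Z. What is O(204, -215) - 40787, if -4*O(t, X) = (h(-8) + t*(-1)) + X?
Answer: -162721/4 ≈ -40680.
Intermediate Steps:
O(t, X) = 2 - X/4 + t/4 (O(t, X) = -((-8 + t*(-1)) + X)/4 = -((-8 - t) + X)/4 = -(-8 + X - t)/4 = 2 - X/4 + t/4)
O(204, -215) - 40787 = (2 - ¼*(-215) + (¼)*204) - 40787 = (2 + 215/4 + 51) - 40787 = 427/4 - 40787 = -162721/4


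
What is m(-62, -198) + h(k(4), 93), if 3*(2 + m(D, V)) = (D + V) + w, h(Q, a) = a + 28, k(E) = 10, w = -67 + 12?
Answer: 14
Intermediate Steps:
w = -55
h(Q, a) = 28 + a
m(D, V) = -61/3 + D/3 + V/3 (m(D, V) = -2 + ((D + V) - 55)/3 = -2 + (-55 + D + V)/3 = -2 + (-55/3 + D/3 + V/3) = -61/3 + D/3 + V/3)
m(-62, -198) + h(k(4), 93) = (-61/3 + (⅓)*(-62) + (⅓)*(-198)) + (28 + 93) = (-61/3 - 62/3 - 66) + 121 = -107 + 121 = 14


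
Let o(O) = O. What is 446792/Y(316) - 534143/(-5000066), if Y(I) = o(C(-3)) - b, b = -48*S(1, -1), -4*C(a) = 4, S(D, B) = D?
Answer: 2234014592993/235003102 ≈ 9506.3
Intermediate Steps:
C(a) = -1 (C(a) = -¼*4 = -1)
b = -48 (b = -48*1 = -48)
Y(I) = 47 (Y(I) = -1 - 1*(-48) = -1 + 48 = 47)
446792/Y(316) - 534143/(-5000066) = 446792/47 - 534143/(-5000066) = 446792*(1/47) - 534143*(-1/5000066) = 446792/47 + 534143/5000066 = 2234014592993/235003102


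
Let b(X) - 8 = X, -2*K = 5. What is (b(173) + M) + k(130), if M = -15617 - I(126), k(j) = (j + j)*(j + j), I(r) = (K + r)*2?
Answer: 51917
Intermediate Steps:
K = -5/2 (K = -½*5 = -5/2 ≈ -2.5000)
I(r) = -5 + 2*r (I(r) = (-5/2 + r)*2 = -5 + 2*r)
k(j) = 4*j² (k(j) = (2*j)*(2*j) = 4*j²)
b(X) = 8 + X
M = -15864 (M = -15617 - (-5 + 2*126) = -15617 - (-5 + 252) = -15617 - 1*247 = -15617 - 247 = -15864)
(b(173) + M) + k(130) = ((8 + 173) - 15864) + 4*130² = (181 - 15864) + 4*16900 = -15683 + 67600 = 51917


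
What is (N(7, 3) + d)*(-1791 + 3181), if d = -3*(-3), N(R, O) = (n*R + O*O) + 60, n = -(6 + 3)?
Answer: 20850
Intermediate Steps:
n = -9 (n = -1*9 = -9)
N(R, O) = 60 + O² - 9*R (N(R, O) = (-9*R + O*O) + 60 = (-9*R + O²) + 60 = (O² - 9*R) + 60 = 60 + O² - 9*R)
d = 9
(N(7, 3) + d)*(-1791 + 3181) = ((60 + 3² - 9*7) + 9)*(-1791 + 3181) = ((60 + 9 - 63) + 9)*1390 = (6 + 9)*1390 = 15*1390 = 20850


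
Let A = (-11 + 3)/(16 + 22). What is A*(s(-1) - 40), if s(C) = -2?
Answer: 168/19 ≈ 8.8421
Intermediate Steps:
A = -4/19 (A = -8/38 = -8*1/38 = -4/19 ≈ -0.21053)
A*(s(-1) - 40) = -4*(-2 - 40)/19 = -4/19*(-42) = 168/19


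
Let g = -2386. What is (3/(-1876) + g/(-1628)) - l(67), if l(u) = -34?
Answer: 27077901/763532 ≈ 35.464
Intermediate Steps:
(3/(-1876) + g/(-1628)) - l(67) = (3/(-1876) - 2386/(-1628)) - 1*(-34) = (3*(-1/1876) - 2386*(-1/1628)) + 34 = (-3/1876 + 1193/814) + 34 = 1117813/763532 + 34 = 27077901/763532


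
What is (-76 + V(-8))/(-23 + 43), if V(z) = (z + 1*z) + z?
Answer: -5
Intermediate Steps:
V(z) = 3*z (V(z) = (z + z) + z = 2*z + z = 3*z)
(-76 + V(-8))/(-23 + 43) = (-76 + 3*(-8))/(-23 + 43) = (-76 - 24)/20 = -100*1/20 = -5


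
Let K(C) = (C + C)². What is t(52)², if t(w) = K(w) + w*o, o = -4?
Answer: 112529664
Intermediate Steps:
K(C) = 4*C² (K(C) = (2*C)² = 4*C²)
t(w) = -4*w + 4*w² (t(w) = 4*w² + w*(-4) = 4*w² - 4*w = -4*w + 4*w²)
t(52)² = (4*52*(-1 + 52))² = (4*52*51)² = 10608² = 112529664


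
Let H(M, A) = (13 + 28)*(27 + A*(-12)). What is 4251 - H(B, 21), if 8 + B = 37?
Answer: 13476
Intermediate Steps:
B = 29 (B = -8 + 37 = 29)
H(M, A) = 1107 - 492*A (H(M, A) = 41*(27 - 12*A) = 1107 - 492*A)
4251 - H(B, 21) = 4251 - (1107 - 492*21) = 4251 - (1107 - 10332) = 4251 - 1*(-9225) = 4251 + 9225 = 13476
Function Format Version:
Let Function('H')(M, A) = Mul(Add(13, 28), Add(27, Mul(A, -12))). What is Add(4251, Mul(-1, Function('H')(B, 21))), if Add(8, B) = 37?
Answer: 13476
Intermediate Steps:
B = 29 (B = Add(-8, 37) = 29)
Function('H')(M, A) = Add(1107, Mul(-492, A)) (Function('H')(M, A) = Mul(41, Add(27, Mul(-12, A))) = Add(1107, Mul(-492, A)))
Add(4251, Mul(-1, Function('H')(B, 21))) = Add(4251, Mul(-1, Add(1107, Mul(-492, 21)))) = Add(4251, Mul(-1, Add(1107, -10332))) = Add(4251, Mul(-1, -9225)) = Add(4251, 9225) = 13476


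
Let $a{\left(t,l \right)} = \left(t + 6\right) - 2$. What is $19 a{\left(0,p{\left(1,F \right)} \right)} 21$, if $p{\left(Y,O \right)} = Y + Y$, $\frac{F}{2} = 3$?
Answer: $1596$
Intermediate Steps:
$F = 6$ ($F = 2 \cdot 3 = 6$)
$p{\left(Y,O \right)} = 2 Y$
$a{\left(t,l \right)} = 4 + t$ ($a{\left(t,l \right)} = \left(6 + t\right) - 2 = 4 + t$)
$19 a{\left(0,p{\left(1,F \right)} \right)} 21 = 19 \left(4 + 0\right) 21 = 19 \cdot 4 \cdot 21 = 76 \cdot 21 = 1596$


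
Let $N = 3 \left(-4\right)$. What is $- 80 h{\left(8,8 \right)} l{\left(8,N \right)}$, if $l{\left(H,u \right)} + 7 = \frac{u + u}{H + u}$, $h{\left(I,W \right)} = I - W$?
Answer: $0$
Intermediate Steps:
$N = -12$
$l{\left(H,u \right)} = -7 + \frac{2 u}{H + u}$ ($l{\left(H,u \right)} = -7 + \frac{u + u}{H + u} = -7 + \frac{2 u}{H + u}$)
$- 80 h{\left(8,8 \right)} l{\left(8,N \right)} = - 80 \left(8 - 8\right) \frac{\left(-7\right) 8 - -60}{8 - 12} = - 80 \left(8 - 8\right) \frac{-56 + 60}{-4} = \left(-80\right) 0 \left(\left(- \frac{1}{4}\right) 4\right) = 0 \left(-1\right) = 0$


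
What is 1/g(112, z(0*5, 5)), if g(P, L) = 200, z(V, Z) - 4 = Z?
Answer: 1/200 ≈ 0.0050000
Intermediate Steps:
z(V, Z) = 4 + Z
1/g(112, z(0*5, 5)) = 1/200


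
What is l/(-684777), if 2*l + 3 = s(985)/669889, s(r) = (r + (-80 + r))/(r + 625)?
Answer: 7703719/3516888444773 ≈ 2.1905e-6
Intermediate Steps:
s(r) = (-80 + 2*r)/(625 + r)
l = -23111157/15407447 (l = -3/2 + ((2*(-40 + 985)/(625 + 985))/669889)/2 = -3/2 + ((2*945/1610)*(1/669889))/2 = -3/2 + ((2*(1/1610)*945)*(1/669889))/2 = -3/2 + ((27/23)*(1/669889))/2 = -3/2 + (1/2)*(27/15407447) = -3/2 + 27/30814894 = -23111157/15407447 ≈ -1.5000)
l/(-684777) = -23111157/15407447/(-684777) = -23111157/15407447*(-1/684777) = 7703719/3516888444773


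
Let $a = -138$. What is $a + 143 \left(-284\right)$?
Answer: $-40750$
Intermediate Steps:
$a + 143 \left(-284\right) = -138 + 143 \left(-284\right) = -138 - 40612 = -40750$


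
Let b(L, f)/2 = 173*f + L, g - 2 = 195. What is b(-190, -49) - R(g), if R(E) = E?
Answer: -17531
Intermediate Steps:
g = 197 (g = 2 + 195 = 197)
b(L, f) = 2*L + 346*f (b(L, f) = 2*(173*f + L) = 2*(L + 173*f) = 2*L + 346*f)
b(-190, -49) - R(g) = (2*(-190) + 346*(-49)) - 1*197 = (-380 - 16954) - 197 = -17334 - 197 = -17531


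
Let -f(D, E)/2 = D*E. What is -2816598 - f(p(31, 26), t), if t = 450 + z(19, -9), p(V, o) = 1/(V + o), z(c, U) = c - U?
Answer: -160545130/57 ≈ -2.8166e+6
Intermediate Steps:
t = 478 (t = 450 + (19 - 1*(-9)) = 450 + (19 + 9) = 450 + 28 = 478)
f(D, E) = -2*D*E
-2816598 - f(p(31, 26), t) = -2816598 - (-2)*478/(31 + 26) = -2816598 - (-2)*478/57 = -2816598 - 1*(-956/57) = -2816598 + 956/57 = -160545130/57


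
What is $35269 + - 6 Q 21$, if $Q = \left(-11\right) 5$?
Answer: $42199$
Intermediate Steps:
$Q = -55$
$35269 + - 6 Q 21 = 35269 + \left(-6\right) \left(-55\right) 21 = 35269 + 330 \cdot 21 = 35269 + 6930 = 42199$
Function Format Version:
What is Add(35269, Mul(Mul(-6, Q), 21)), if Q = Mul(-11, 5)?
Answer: 42199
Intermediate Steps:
Q = -55
Add(35269, Mul(Mul(-6, Q), 21)) = Add(35269, Mul(Mul(-6, -55), 21)) = Add(35269, Mul(330, 21)) = Add(35269, 6930) = 42199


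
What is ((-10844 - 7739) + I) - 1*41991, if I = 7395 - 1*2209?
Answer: -55388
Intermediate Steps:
I = 5186 (I = 7395 - 2209 = 5186)
((-10844 - 7739) + I) - 1*41991 = ((-10844 - 7739) + 5186) - 1*41991 = (-18583 + 5186) - 41991 = -13397 - 41991 = -55388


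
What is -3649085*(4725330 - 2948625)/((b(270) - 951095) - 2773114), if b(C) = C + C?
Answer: 2161115854975/1241223 ≈ 1.7411e+6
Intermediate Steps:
b(C) = 2*C
-3649085*(4725330 - 2948625)/((b(270) - 951095) - 2773114) = -3649085*(4725330 - 2948625)/((2*270 - 951095) - 2773114) = -3649085*1776705/((540 - 951095) - 2773114) = -3649085*1776705/(-950555 - 2773114) = -3649085/((-3723669*1/1776705)) = -3649085/(-1241223/592235) = -3649085*(-592235/1241223) = 2161115854975/1241223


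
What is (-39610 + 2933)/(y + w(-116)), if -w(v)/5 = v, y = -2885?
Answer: 36677/2305 ≈ 15.912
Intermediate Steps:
w(v) = -5*v
(-39610 + 2933)/(y + w(-116)) = (-39610 + 2933)/(-2885 - 5*(-116)) = -36677/(-2885 + 580) = -36677/(-2305) = -36677*(-1/2305) = 36677/2305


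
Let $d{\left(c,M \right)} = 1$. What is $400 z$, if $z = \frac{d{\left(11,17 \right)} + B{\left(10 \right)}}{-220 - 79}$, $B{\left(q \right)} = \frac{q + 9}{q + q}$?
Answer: $- \frac{60}{23} \approx -2.6087$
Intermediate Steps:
$B{\left(q \right)} = \frac{9 + q}{2 q}$
$z = - \frac{3}{460}$ ($z = \frac{1 + \frac{9 + 10}{2 \cdot 10}}{-220 - 79} = \frac{1 + \frac{1}{2} \cdot \frac{1}{10} \cdot 19}{-299} = \left(1 + \frac{19}{20}\right) \left(- \frac{1}{299}\right) = \frac{39}{20} \left(- \frac{1}{299}\right) = - \frac{3}{460} \approx -0.0065217$)
$400 z = 400 \left(- \frac{3}{460}\right) = - \frac{60}{23}$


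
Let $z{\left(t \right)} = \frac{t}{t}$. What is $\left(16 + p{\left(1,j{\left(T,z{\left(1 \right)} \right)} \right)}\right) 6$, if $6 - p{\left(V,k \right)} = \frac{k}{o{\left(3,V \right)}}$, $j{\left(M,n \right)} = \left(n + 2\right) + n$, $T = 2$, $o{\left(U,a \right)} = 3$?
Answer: $124$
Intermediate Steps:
$z{\left(t \right)} = 1$
$j{\left(M,n \right)} = 2 + 2 n$ ($j{\left(M,n \right)} = \left(2 + n\right) + n = 2 + 2 n$)
$p{\left(V,k \right)} = 6 - \frac{k}{3}$
$\left(16 + p{\left(1,j{\left(T,z{\left(1 \right)} \right)} \right)}\right) 6 = \left(16 + \left(6 - \frac{2 + 2 \cdot 1}{3}\right)\right) 6 = \left(16 + \left(6 - \frac{2 + 2}{3}\right)\right) 6 = \left(16 + \left(6 - \frac{4}{3}\right)\right) 6 = \left(16 + \frac{14}{3}\right) 6 = \frac{62}{3} \cdot 6 = 124$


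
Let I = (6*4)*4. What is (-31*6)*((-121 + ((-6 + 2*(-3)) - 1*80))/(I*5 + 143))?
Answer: 39618/623 ≈ 63.592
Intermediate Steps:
I = 96 (I = 24*4 = 96)
(-31*6)*((-121 + ((-6 + 2*(-3)) - 1*80))/(I*5 + 143)) = (-31*6)*((-121 + ((-6 + 2*(-3)) - 1*80))/(96*5 + 143)) = -186*(-121 + ((-6 - 6) - 80))/(480 + 143) = -186*(-121 + (-12 - 80))/623 = -186*(-121 - 92)/623 = -(-39618)/623 = -186*(-213/623) = 39618/623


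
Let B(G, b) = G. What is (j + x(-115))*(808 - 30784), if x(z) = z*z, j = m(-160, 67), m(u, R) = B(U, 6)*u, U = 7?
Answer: -362859480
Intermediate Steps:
m(u, R) = 7*u
j = -1120 (j = 7*(-160) = -1120)
x(z) = z²
(j + x(-115))*(808 - 30784) = (-1120 + (-115)²)*(808 - 30784) = (-1120 + 13225)*(-29976) = 12105*(-29976) = -362859480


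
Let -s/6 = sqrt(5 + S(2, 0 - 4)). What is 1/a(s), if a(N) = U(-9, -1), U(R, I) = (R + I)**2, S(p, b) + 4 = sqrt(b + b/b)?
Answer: 1/100 ≈ 0.010000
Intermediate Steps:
S(p, b) = -4 + sqrt(1 + b) (S(p, b) = -4 + sqrt(b + b/b) = -4 + sqrt(b + 1) = -4 + sqrt(1 + b))
s = -6*sqrt(1 + I*sqrt(3)) (s = -6*sqrt(5 + (-4 + sqrt(1 + (0 - 4)))) = -6*sqrt(5 + (-4 + sqrt(1 - 4))) = -6*sqrt(5 + (-4 + sqrt(-3))) = -6*sqrt(5 + (-4 + I*sqrt(3))) = -6*sqrt(1 + I*sqrt(3)) ≈ -7.3485 - 4.2426*I)
U(R, I) = (I + R)**2
a(N) = 100 (a(N) = (-1 - 9)**2 = (-10)**2 = 100)
1/a(s) = 1/100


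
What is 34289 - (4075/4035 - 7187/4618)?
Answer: 127787744053/3726726 ≈ 34290.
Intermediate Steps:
34289 - (4075/4035 - 7187/4618) = 34289 - (4075*(1/4035) - 7187*1/4618) = 34289 - (815/807 - 7187/4618) = 34289 - 1*(-2036239/3726726) = 34289 + 2036239/3726726 = 127787744053/3726726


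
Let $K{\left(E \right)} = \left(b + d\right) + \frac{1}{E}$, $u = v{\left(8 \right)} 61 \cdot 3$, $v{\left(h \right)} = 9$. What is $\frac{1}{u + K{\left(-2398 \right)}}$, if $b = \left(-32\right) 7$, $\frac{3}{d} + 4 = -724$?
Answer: $\frac{872872}{1242092895} \approx 0.00070274$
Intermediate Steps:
$d = - \frac{3}{728}$ ($d = \frac{3}{-4 - 724} = \frac{3}{-728} = 3 \left(- \frac{1}{728}\right) = - \frac{3}{728} \approx -0.0041209$)
$b = -224$
$u = 1647$ ($u = 9 \cdot 61 \cdot 3 = 549 \cdot 3 = 1647$)
$K{\left(E \right)} = - \frac{163075}{728} + \frac{1}{E}$ ($K{\left(E \right)} = \left(-224 - \frac{3}{728}\right) + \frac{1}{E} = - \frac{163075}{728} + \frac{1}{E}$)
$\frac{1}{u + K{\left(-2398 \right)}} = \frac{1}{1647 - \left(\frac{163075}{728} - \frac{1}{-2398}\right)} = \frac{1}{1647 - \frac{195527289}{872872}} = \frac{1}{\frac{1242092895}{872872}} = \frac{872872}{1242092895}$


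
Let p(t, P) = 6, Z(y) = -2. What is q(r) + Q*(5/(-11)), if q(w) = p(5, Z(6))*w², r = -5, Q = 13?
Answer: 1585/11 ≈ 144.09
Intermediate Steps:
q(w) = 6*w²
q(r) + Q*(5/(-11)) = 6*(-5)² + 13*(5/(-11)) = 6*25 + 13*(5*(-1/11)) = 150 + 13*(-5/11) = 150 - 65/11 = 1585/11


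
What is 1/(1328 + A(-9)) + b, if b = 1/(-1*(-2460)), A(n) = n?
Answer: 3779/3244740 ≈ 0.0011647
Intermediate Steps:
b = 1/2460 ≈ 0.00040650
1/(1328 + A(-9)) + b = 1/(1328 - 9) + 1/2460 = 1/1319 + 1/2460 = 3779/3244740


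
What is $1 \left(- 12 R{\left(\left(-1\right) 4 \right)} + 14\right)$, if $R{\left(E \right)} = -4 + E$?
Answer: $110$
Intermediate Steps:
$1 \left(- 12 R{\left(\left(-1\right) 4 \right)} + 14\right) = 1 \left(- 12 \left(-4 - 4\right) + 14\right) = 1 \left(\left(-12\right) \left(-8\right) + 14\right) = 1 \left(96 + 14\right) = 1 \cdot 110 = 110$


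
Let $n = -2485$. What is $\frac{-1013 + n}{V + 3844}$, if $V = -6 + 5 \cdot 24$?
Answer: $- \frac{1749}{1979} \approx -0.88378$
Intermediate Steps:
$V = 114$ ($V = -6 + 120 = 114$)
$\frac{-1013 + n}{V + 3844} = \frac{-1013 - 2485}{114 + 3844} = - \frac{3498}{3958} = \left(-3498\right) \frac{1}{3958} = - \frac{1749}{1979}$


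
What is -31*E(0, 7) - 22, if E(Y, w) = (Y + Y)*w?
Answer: -22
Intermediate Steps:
E(Y, w) = 2*Y*w (E(Y, w) = (2*Y)*w = 2*Y*w)
-31*E(0, 7) - 22 = -62*0*7 - 22 = -31*0 - 22 = 0 - 22 = -22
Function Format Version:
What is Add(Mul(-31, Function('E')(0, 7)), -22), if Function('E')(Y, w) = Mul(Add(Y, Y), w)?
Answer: -22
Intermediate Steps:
Function('E')(Y, w) = Mul(2, Y, w) (Function('E')(Y, w) = Mul(Mul(2, Y), w) = Mul(2, Y, w))
Add(Mul(-31, Function('E')(0, 7)), -22) = Add(Mul(-31, Mul(2, 0, 7)), -22) = Add(Mul(-31, 0), -22) = Add(0, -22) = -22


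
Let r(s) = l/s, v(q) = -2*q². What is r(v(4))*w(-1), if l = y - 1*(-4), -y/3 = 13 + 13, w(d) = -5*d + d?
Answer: 37/4 ≈ 9.2500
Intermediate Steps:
w(d) = -4*d
y = -78 (y = -3*(13 + 13) = -3*26 = -78)
l = -74 (l = -78 - 1*(-4) = -78 + 4 = -74)
r(s) = -74/s
r(v(4))*w(-1) = (-74/((-2*4²)))*(-4*(-1)) = -74/((-2*16))*4 = -74/(-32)*4 = -74*(-1/32)*4 = (37/16)*4 = 37/4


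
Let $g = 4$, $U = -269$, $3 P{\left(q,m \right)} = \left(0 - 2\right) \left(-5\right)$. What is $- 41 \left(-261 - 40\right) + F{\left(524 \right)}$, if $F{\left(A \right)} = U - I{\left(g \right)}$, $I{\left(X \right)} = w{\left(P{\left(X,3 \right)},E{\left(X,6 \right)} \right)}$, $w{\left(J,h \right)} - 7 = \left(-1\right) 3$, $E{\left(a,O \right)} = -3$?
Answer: $12068$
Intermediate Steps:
$P{\left(q,m \right)} = \frac{10}{3}$ ($P{\left(q,m \right)} = \frac{\left(0 - 2\right) \left(-5\right)}{3} = \frac{\left(-2\right) \left(-5\right)}{3} = \frac{1}{3} \cdot 10 = \frac{10}{3}$)
$w{\left(J,h \right)} = 4$ ($w{\left(J,h \right)} = 7 - 3 = 4$)
$I{\left(X \right)} = 4$
$F{\left(A \right)} = -273$ ($F{\left(A \right)} = -269 - 4 = -273$)
$- 41 \left(-261 - 40\right) + F{\left(524 \right)} = - 41 \left(-261 - 40\right) - 273 = \left(-41\right) \left(-301\right) - 273 = 12341 - 273 = 12068$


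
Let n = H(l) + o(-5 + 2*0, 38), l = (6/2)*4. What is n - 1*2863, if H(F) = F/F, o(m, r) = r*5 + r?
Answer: -2634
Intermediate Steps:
l = 12 (l = (6*(½))*4 = 3*4 = 12)
o(m, r) = 6*r (o(m, r) = 5*r + r = 6*r)
H(F) = 1
n = 229 (n = 1 + 6*38 = 1 + 228 = 229)
n - 1*2863 = 229 - 1*2863 = 229 - 2863 = -2634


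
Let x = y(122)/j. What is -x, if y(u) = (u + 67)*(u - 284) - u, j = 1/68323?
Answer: 2100249020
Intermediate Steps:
j = 1/68323 ≈ 1.4636e-5
y(u) = -u + (-284 + u)*(67 + u) (y(u) = (67 + u)*(-284 + u) - u = (-284 + u)*(67 + u) - u = -u + (-284 + u)*(67 + u))
x = -2100249020 (x = (-19028 + 122**2 - 218*122)/(1/68323) = (-19028 + 14884 - 26596)*68323 = -30740*68323 = -2100249020)
-x = -1*(-2100249020) = 2100249020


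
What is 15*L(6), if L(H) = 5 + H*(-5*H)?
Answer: -2625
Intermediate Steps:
L(H) = 5 - 5*H²
15*L(6) = 15*(5 - 5*6²) = 15*(5 - 5*36) = 15*(5 - 180) = 15*(-175) = -2625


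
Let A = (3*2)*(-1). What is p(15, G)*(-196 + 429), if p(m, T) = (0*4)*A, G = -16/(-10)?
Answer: 0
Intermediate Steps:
G = 8/5 (G = -16*(-⅒) = 8/5 ≈ 1.6000)
A = -6 (A = 6*(-1) = -6)
p(m, T) = 0 (p(m, T) = (0*4)*(-6) = 0*(-6) = 0)
p(15, G)*(-196 + 429) = 0*(-196 + 429) = 0*233 = 0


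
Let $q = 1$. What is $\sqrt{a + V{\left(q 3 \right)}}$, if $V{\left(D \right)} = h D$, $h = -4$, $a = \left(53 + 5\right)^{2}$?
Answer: $2 \sqrt{838} \approx 57.896$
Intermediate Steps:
$a = 3364$ ($a = 58^{2} = 3364$)
$V{\left(D \right)} = - 4 D$
$\sqrt{a + V{\left(q 3 \right)}} = \sqrt{3364 - 4 \cdot 1 \cdot 3} = \sqrt{3364 - 12} = \sqrt{3352} = 2 \sqrt{838}$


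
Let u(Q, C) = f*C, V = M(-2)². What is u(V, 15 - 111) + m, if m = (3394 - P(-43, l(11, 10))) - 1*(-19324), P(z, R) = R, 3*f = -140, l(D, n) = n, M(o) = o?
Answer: 27188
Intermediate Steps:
f = -140/3 (f = (⅓)*(-140) = -140/3 ≈ -46.667)
V = 4 (V = (-2)² = 4)
u(Q, C) = -140*C/3
m = 22708 (m = (3394 - 1*10) - 1*(-19324) = (3394 - 10) + 19324 = 3384 + 19324 = 22708)
u(V, 15 - 111) + m = -140*(15 - 111)/3 + 22708 = -140/3*(-96) + 22708 = 4480 + 22708 = 27188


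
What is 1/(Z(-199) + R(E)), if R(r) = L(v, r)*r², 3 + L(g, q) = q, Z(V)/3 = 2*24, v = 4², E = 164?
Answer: 1/4330400 ≈ 2.3093e-7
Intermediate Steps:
v = 16
Z(V) = 144 (Z(V) = 3*(2*24) = 3*48 = 144)
L(g, q) = -3 + q
R(r) = r²*(-3 + r) (R(r) = (-3 + r)*r² = r²*(-3 + r))
1/(Z(-199) + R(E)) = 1/(144 + 164²*(-3 + 164)) = 1/(144 + 26896*161) = 1/(144 + 4330256) = 1/4330400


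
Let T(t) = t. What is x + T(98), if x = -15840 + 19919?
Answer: 4177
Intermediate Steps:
x = 4079
x + T(98) = 4079 + 98 = 4177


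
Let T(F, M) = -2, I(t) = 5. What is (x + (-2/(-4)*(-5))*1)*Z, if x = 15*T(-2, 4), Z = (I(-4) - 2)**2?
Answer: -585/2 ≈ -292.50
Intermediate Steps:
Z = 9 (Z = (5 - 2)**2 = 3**2 = 9)
x = -30 (x = 15*(-2) = -30)
(x + (-2/(-4)*(-5))*1)*Z = (-30 + (-2/(-4)*(-5))*1)*9 = (-30 + (-2*(-1/4)*(-5))*1)*9 = (-30 + ((1/2)*(-5))*1)*9 = (-30 - 5/2*1)*9 = (-30 - 5/2)*9 = -65/2*9 = -585/2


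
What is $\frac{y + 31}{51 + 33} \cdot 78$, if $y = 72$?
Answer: $\frac{1339}{14} \approx 95.643$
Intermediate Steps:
$\frac{y + 31}{51 + 33} \cdot 78 = \frac{72 + 31}{51 + 33} \cdot 78 = \frac{103}{84} \cdot 78 = \frac{1339}{14}$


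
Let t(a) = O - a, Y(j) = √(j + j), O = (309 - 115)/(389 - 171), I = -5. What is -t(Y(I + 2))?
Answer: -97/109 + I*√6 ≈ -0.88991 + 2.4495*I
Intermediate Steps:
O = 97/109 (O = 194/218 = 194*(1/218) = 97/109 ≈ 0.88991)
Y(j) = √2*√j (Y(j) = √(2*j) = √2*√j)
t(a) = 97/109 - a
-t(Y(I + 2)) = -(97/109 - √2*√(-5 + 2)) = -(97/109 - √2*√(-3)) = -(97/109 - √2*I*√3) = -(97/109 - I*√6) = -97/109 + I*√6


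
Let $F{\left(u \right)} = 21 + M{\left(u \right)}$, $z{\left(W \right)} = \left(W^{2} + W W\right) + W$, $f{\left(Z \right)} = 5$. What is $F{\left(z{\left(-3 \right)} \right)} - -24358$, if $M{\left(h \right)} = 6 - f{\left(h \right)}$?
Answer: $24380$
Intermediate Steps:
$z{\left(W \right)} = W + 2 W^{2}$ ($z{\left(W \right)} = \left(W^{2} + W^{2}\right) + W = 2 W^{2} + W = W + 2 W^{2}$)
$M{\left(h \right)} = 1$ ($M{\left(h \right)} = 6 - 5 = 1$)
$F{\left(u \right)} = 22$ ($F{\left(u \right)} = 21 + 1 = 22$)
$F{\left(z{\left(-3 \right)} \right)} - -24358 = 22 - -24358 = 22 + 24358 = 24380$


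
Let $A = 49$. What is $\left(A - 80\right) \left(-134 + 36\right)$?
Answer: $3038$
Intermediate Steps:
$\left(A - 80\right) \left(-134 + 36\right) = \left(49 - 80\right) \left(-134 + 36\right) = \left(49 - 80\right) \left(-98\right) = \left(-31\right) \left(-98\right) = 3038$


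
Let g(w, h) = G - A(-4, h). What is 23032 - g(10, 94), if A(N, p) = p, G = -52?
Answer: 23178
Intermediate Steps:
g(w, h) = -52 - h
23032 - g(10, 94) = 23032 - (-52 - 1*94) = 23032 - (-52 - 94) = 23032 - 1*(-146) = 23032 + 146 = 23178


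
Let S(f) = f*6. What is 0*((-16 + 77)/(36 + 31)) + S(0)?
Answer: 0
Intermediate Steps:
S(f) = 6*f
0*((-16 + 77)/(36 + 31)) + S(0) = 0*((-16 + 77)/(36 + 31)) + 6*0 = 0*(61/67) + 0 = 0 + 0 = 0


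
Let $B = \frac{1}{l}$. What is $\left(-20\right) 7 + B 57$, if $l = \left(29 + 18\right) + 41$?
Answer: $- \frac{12263}{88} \approx -139.35$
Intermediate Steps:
$l = 88$ ($l = 47 + 41 = 88$)
$B = \frac{1}{88} \approx 0.011364$
$\left(-20\right) 7 + B 57 = \left(-20\right) 7 + \frac{1}{88} \cdot 57 = -140 + \frac{57}{88} = - \frac{12263}{88}$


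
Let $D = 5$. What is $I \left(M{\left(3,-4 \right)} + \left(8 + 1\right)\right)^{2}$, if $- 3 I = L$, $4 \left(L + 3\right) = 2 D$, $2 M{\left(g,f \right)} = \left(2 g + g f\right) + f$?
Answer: $\frac{8}{3} \approx 2.6667$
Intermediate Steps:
$M{\left(g,f \right)} = g + \frac{f}{2} + \frac{f g}{2}$ ($M{\left(g,f \right)} = \frac{\left(2 g + g f\right) + f}{2} = \frac{\left(2 g + f g\right) + f}{2} = \frac{f + 2 g + f g}{2} = g + \frac{f}{2} + \frac{f g}{2}$)
$L = - \frac{1}{2}$ ($L = -3 + \frac{2 \cdot 5}{4} = -3 + \frac{1}{4} \cdot 10 = -3 + \frac{5}{2} = - \frac{1}{2} \approx -0.5$)
$I = \frac{1}{6}$ ($I = \left(- \frac{1}{3}\right) \left(- \frac{1}{2}\right) = \frac{1}{6} \approx 0.16667$)
$I \left(M{\left(3,-4 \right)} + \left(8 + 1\right)\right)^{2} = \frac{\left(\left(3 + \frac{1}{2} \left(-4\right) + \frac{1}{2} \left(-4\right) 3\right) + \left(8 + 1\right)\right)^{2}}{6} = \frac{\left(\left(3 - 2 - 6\right) + 9\right)^{2}}{6} = \frac{\left(-5 + 9\right)^{2}}{6} = \frac{4^{2}}{6} = \frac{1}{6} \cdot 16 = \frac{8}{3}$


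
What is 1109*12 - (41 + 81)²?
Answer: -1576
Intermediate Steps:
1109*12 - (41 + 81)² = 13308 - 1*122² = 13308 - 1*14884 = 13308 - 14884 = -1576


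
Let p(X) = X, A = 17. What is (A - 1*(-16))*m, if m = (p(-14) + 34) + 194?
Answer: 7062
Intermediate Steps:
m = 214 (m = (-14 + 34) + 194 = 20 + 194 = 214)
(A - 1*(-16))*m = (17 - 1*(-16))*214 = (17 + 16)*214 = 33*214 = 7062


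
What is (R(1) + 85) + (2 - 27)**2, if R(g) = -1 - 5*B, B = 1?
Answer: 704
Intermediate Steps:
R(g) = -6 (R(g) = -1 - 5*1 = -1 - 5 = -6)
(R(1) + 85) + (2 - 27)**2 = (-6 + 85) + (2 - 27)**2 = 79 + (-25)**2 = 79 + 625 = 704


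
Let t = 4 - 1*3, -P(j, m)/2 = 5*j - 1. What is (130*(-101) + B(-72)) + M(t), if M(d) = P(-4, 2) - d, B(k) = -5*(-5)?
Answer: -13064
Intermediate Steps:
B(k) = 25
P(j, m) = 2 - 10*j (P(j, m) = -2*(5*j - 1) = -2*(-1 + 5*j) = 2 - 10*j)
t = 1 (t = 4 - 3 = 1)
M(d) = 42 - d (M(d) = (2 - 10*(-4)) - d = (2 + 40) - d = 42 - d)
(130*(-101) + B(-72)) + M(t) = (130*(-101) + 25) + (42 - 1*1) = (-13130 + 25) + (42 - 1) = -13105 + 41 = -13064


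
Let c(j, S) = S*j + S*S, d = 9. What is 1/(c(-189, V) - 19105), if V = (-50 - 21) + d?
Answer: -1/3543 ≈ -0.00028225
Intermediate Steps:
V = -62 (V = (-50 - 21) + 9 = -71 + 9 = -62)
c(j, S) = S² + S*j (c(j, S) = S*j + S² = S² + S*j)
1/(c(-189, V) - 19105) = 1/(-62*(-62 - 189) - 19105) = 1/(-62*(-251) - 19105) = 1/(15562 - 19105) = 1/(-3543) = -1/3543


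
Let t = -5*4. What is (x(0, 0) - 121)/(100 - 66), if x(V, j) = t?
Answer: -141/34 ≈ -4.1471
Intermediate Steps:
t = -20
x(V, j) = -20
(x(0, 0) - 121)/(100 - 66) = (-20 - 121)/(100 - 66) = -141/34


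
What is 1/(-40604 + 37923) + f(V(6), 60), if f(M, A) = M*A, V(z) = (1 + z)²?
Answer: 7882139/2681 ≈ 2940.0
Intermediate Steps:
f(M, A) = A*M
1/(-40604 + 37923) + f(V(6), 60) = 1/(-40604 + 37923) + 60*(1 + 6)² = 1/(-2681) + 60*7² = -1/2681 + 60*49 = -1/2681 + 2940 = 7882139/2681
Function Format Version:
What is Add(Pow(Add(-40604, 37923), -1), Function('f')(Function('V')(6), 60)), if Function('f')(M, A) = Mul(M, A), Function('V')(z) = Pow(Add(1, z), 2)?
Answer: Rational(7882139, 2681) ≈ 2940.0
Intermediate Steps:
Function('f')(M, A) = Mul(A, M)
Add(Pow(Add(-40604, 37923), -1), Function('f')(Function('V')(6), 60)) = Add(Pow(Add(-40604, 37923), -1), Mul(60, Pow(Add(1, 6), 2))) = Add(Pow(-2681, -1), Mul(60, Pow(7, 2))) = Add(Rational(-1, 2681), Mul(60, 49)) = Add(Rational(-1, 2681), 2940) = Rational(7882139, 2681)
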